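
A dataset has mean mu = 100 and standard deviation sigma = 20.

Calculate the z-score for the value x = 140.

2

Step 1: Recall the z-score formula: z = (x - mu) / sigma
Step 2: Substitute values: z = (140 - 100) / 20
Step 3: z = 40 / 20 = 2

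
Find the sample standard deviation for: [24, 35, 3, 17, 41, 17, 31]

12.897

Step 1: Compute the mean: 24
Step 2: Sum of squared deviations from the mean: 998
Step 3: Sample variance = 998 / 6 = 166.3333
Step 4: Standard deviation = sqrt(166.3333) = 12.897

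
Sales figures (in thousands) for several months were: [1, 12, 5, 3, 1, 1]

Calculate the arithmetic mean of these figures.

3.8333

Step 1: Sum all values: 1 + 12 + 5 + 3 + 1 + 1 = 23
Step 2: Count the number of values: n = 6
Step 3: Mean = sum / n = 23 / 6 = 3.8333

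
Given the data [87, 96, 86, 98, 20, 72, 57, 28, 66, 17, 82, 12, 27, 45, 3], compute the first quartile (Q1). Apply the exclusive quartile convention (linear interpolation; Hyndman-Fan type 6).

20

Step 1: Sort the data: [3, 12, 17, 20, 27, 28, 45, 57, 66, 72, 82, 86, 87, 96, 98]
Step 2: n = 15
Step 3: Using the exclusive quartile method:
  Q1 = 20
  Q2 (median) = 57
  Q3 = 86
  IQR = Q3 - Q1 = 86 - 20 = 66
Step 4: Q1 = 20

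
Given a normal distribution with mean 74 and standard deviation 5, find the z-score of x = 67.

-1.4

Step 1: Recall the z-score formula: z = (x - mu) / sigma
Step 2: Substitute values: z = (67 - 74) / 5
Step 3: z = -7 / 5 = -1.4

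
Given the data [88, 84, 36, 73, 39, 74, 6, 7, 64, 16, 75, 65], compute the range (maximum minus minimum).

82

Step 1: Identify the maximum value: max = 88
Step 2: Identify the minimum value: min = 6
Step 3: Range = max - min = 88 - 6 = 82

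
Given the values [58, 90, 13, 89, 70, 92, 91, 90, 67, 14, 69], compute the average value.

67.5455

Step 1: Sum all values: 58 + 90 + 13 + 89 + 70 + 92 + 91 + 90 + 67 + 14 + 69 = 743
Step 2: Count the number of values: n = 11
Step 3: Mean = sum / n = 743 / 11 = 67.5455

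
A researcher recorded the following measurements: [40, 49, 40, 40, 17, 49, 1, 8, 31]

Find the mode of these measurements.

40

Step 1: Count the frequency of each value:
  1: appears 1 time(s)
  8: appears 1 time(s)
  17: appears 1 time(s)
  31: appears 1 time(s)
  40: appears 3 time(s)
  49: appears 2 time(s)
Step 2: The value 40 appears most frequently (3 times).
Step 3: Mode = 40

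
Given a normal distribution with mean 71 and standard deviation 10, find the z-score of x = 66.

-0.5

Step 1: Recall the z-score formula: z = (x - mu) / sigma
Step 2: Substitute values: z = (66 - 71) / 10
Step 3: z = -5 / 10 = -0.5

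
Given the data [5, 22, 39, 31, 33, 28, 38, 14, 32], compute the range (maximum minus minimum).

34

Step 1: Identify the maximum value: max = 39
Step 2: Identify the minimum value: min = 5
Step 3: Range = max - min = 39 - 5 = 34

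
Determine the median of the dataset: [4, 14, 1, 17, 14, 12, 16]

14

Step 1: Sort the data in ascending order: [1, 4, 12, 14, 14, 16, 17]
Step 2: The number of values is n = 7.
Step 3: Since n is odd, the median is the middle value at position 4: 14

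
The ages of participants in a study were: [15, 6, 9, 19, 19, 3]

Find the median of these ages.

12

Step 1: Sort the data in ascending order: [3, 6, 9, 15, 19, 19]
Step 2: The number of values is n = 6.
Step 3: Since n is even, the median is the average of positions 3 and 4:
  Median = (9 + 15) / 2 = 12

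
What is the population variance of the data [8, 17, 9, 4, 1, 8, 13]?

24.2449

Step 1: Compute the mean: (8 + 17 + 9 + 4 + 1 + 8 + 13) / 7 = 8.5714
Step 2: Compute squared deviations from the mean:
  (8 - 8.5714)^2 = 0.3265
  (17 - 8.5714)^2 = 71.0408
  (9 - 8.5714)^2 = 0.1837
  (4 - 8.5714)^2 = 20.898
  (1 - 8.5714)^2 = 57.3265
  (8 - 8.5714)^2 = 0.3265
  (13 - 8.5714)^2 = 19.6122
Step 3: Sum of squared deviations = 169.7143
Step 4: Population variance = 169.7143 / 7 = 24.2449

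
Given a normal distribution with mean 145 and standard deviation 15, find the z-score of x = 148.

0.2

Step 1: Recall the z-score formula: z = (x - mu) / sigma
Step 2: Substitute values: z = (148 - 145) / 15
Step 3: z = 3 / 15 = 0.2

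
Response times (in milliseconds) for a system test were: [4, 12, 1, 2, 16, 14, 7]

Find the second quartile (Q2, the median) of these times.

7

Step 1: Sort the data: [1, 2, 4, 7, 12, 14, 16]
Step 2: n = 7
Step 3: Q2 is the median. Since n is odd, it is the middle value at position 4: 7
Step 4: Q2 = 7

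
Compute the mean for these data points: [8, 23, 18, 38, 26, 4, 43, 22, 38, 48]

26.8

Step 1: Sum all values: 8 + 23 + 18 + 38 + 26 + 4 + 43 + 22 + 38 + 48 = 268
Step 2: Count the number of values: n = 10
Step 3: Mean = sum / n = 268 / 10 = 26.8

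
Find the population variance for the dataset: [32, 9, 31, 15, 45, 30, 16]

135.102

Step 1: Compute the mean: (32 + 9 + 31 + 15 + 45 + 30 + 16) / 7 = 25.4286
Step 2: Compute squared deviations from the mean:
  (32 - 25.4286)^2 = 43.1837
  (9 - 25.4286)^2 = 269.898
  (31 - 25.4286)^2 = 31.0408
  (15 - 25.4286)^2 = 108.7551
  (45 - 25.4286)^2 = 383.0408
  (30 - 25.4286)^2 = 20.898
  (16 - 25.4286)^2 = 88.898
Step 3: Sum of squared deviations = 945.7143
Step 4: Population variance = 945.7143 / 7 = 135.102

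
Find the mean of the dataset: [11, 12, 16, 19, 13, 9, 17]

13.8571

Step 1: Sum all values: 11 + 12 + 16 + 19 + 13 + 9 + 17 = 97
Step 2: Count the number of values: n = 7
Step 3: Mean = sum / n = 97 / 7 = 13.8571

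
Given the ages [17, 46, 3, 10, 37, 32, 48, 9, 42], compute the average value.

27.1111

Step 1: Sum all values: 17 + 46 + 3 + 10 + 37 + 32 + 48 + 9 + 42 = 244
Step 2: Count the number of values: n = 9
Step 3: Mean = sum / n = 244 / 9 = 27.1111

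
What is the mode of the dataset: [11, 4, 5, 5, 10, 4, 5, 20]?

5

Step 1: Count the frequency of each value:
  4: appears 2 time(s)
  5: appears 3 time(s)
  10: appears 1 time(s)
  11: appears 1 time(s)
  20: appears 1 time(s)
Step 2: The value 5 appears most frequently (3 times).
Step 3: Mode = 5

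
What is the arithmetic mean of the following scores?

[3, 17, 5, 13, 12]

10

Step 1: Sum all values: 3 + 17 + 5 + 13 + 12 = 50
Step 2: Count the number of values: n = 5
Step 3: Mean = sum / n = 50 / 5 = 10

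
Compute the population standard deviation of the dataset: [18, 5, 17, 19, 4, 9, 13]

5.7676

Step 1: Compute the mean: 12.1429
Step 2: Sum of squared deviations from the mean: 232.8571
Step 3: Population variance = 232.8571 / 7 = 33.2653
Step 4: Standard deviation = sqrt(33.2653) = 5.7676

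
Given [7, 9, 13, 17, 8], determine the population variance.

13.76

Step 1: Compute the mean: (7 + 9 + 13 + 17 + 8) / 5 = 10.8
Step 2: Compute squared deviations from the mean:
  (7 - 10.8)^2 = 14.44
  (9 - 10.8)^2 = 3.24
  (13 - 10.8)^2 = 4.84
  (17 - 10.8)^2 = 38.44
  (8 - 10.8)^2 = 7.84
Step 3: Sum of squared deviations = 68.8
Step 4: Population variance = 68.8 / 5 = 13.76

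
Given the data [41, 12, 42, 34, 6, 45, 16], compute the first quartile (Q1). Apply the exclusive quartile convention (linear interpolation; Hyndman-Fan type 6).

12

Step 1: Sort the data: [6, 12, 16, 34, 41, 42, 45]
Step 2: n = 7
Step 3: Using the exclusive quartile method:
  Q1 = 12
  Q2 (median) = 34
  Q3 = 42
  IQR = Q3 - Q1 = 42 - 12 = 30
Step 4: Q1 = 12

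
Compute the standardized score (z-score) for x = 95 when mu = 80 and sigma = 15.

1

Step 1: Recall the z-score formula: z = (x - mu) / sigma
Step 2: Substitute values: z = (95 - 80) / 15
Step 3: z = 15 / 15 = 1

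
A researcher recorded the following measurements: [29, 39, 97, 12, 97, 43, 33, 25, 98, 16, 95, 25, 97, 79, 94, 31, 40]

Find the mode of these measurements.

97

Step 1: Count the frequency of each value:
  12: appears 1 time(s)
  16: appears 1 time(s)
  25: appears 2 time(s)
  29: appears 1 time(s)
  31: appears 1 time(s)
  33: appears 1 time(s)
  39: appears 1 time(s)
  40: appears 1 time(s)
  43: appears 1 time(s)
  79: appears 1 time(s)
  94: appears 1 time(s)
  95: appears 1 time(s)
  97: appears 3 time(s)
  98: appears 1 time(s)
Step 2: The value 97 appears most frequently (3 times).
Step 3: Mode = 97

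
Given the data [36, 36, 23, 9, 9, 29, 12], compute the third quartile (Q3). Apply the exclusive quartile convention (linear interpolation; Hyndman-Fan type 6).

36

Step 1: Sort the data: [9, 9, 12, 23, 29, 36, 36]
Step 2: n = 7
Step 3: Using the exclusive quartile method:
  Q1 = 9
  Q2 (median) = 23
  Q3 = 36
  IQR = Q3 - Q1 = 36 - 9 = 27
Step 4: Q3 = 36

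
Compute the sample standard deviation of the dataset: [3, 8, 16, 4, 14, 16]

5.947

Step 1: Compute the mean: 10.1667
Step 2: Sum of squared deviations from the mean: 176.8333
Step 3: Sample variance = 176.8333 / 5 = 35.3667
Step 4: Standard deviation = sqrt(35.3667) = 5.947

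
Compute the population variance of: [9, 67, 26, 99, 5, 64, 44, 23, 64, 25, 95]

972.9587

Step 1: Compute the mean: (9 + 67 + 26 + 99 + 5 + 64 + 44 + 23 + 64 + 25 + 95) / 11 = 47.3636
Step 2: Compute squared deviations from the mean:
  (9 - 47.3636)^2 = 1471.7686
  (67 - 47.3636)^2 = 385.5868
  (26 - 47.3636)^2 = 456.405
  (99 - 47.3636)^2 = 2666.314
  (5 - 47.3636)^2 = 1794.6777
  (64 - 47.3636)^2 = 276.7686
  (44 - 47.3636)^2 = 11.314
  (23 - 47.3636)^2 = 593.5868
  (64 - 47.3636)^2 = 276.7686
  (25 - 47.3636)^2 = 500.1322
  (95 - 47.3636)^2 = 2269.2231
Step 3: Sum of squared deviations = 10702.5455
Step 4: Population variance = 10702.5455 / 11 = 972.9587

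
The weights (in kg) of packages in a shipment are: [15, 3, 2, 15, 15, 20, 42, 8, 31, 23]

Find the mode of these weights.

15

Step 1: Count the frequency of each value:
  2: appears 1 time(s)
  3: appears 1 time(s)
  8: appears 1 time(s)
  15: appears 3 time(s)
  20: appears 1 time(s)
  23: appears 1 time(s)
  31: appears 1 time(s)
  42: appears 1 time(s)
Step 2: The value 15 appears most frequently (3 times).
Step 3: Mode = 15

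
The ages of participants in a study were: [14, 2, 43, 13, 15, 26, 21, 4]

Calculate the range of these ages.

41

Step 1: Identify the maximum value: max = 43
Step 2: Identify the minimum value: min = 2
Step 3: Range = max - min = 43 - 2 = 41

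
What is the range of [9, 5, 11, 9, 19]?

14

Step 1: Identify the maximum value: max = 19
Step 2: Identify the minimum value: min = 5
Step 3: Range = max - min = 19 - 5 = 14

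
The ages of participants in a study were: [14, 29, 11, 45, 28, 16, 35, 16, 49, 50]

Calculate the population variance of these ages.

202.01

Step 1: Compute the mean: (14 + 29 + 11 + 45 + 28 + 16 + 35 + 16 + 49 + 50) / 10 = 29.3
Step 2: Compute squared deviations from the mean:
  (14 - 29.3)^2 = 234.09
  (29 - 29.3)^2 = 0.09
  (11 - 29.3)^2 = 334.89
  (45 - 29.3)^2 = 246.49
  (28 - 29.3)^2 = 1.69
  (16 - 29.3)^2 = 176.89
  (35 - 29.3)^2 = 32.49
  (16 - 29.3)^2 = 176.89
  (49 - 29.3)^2 = 388.09
  (50 - 29.3)^2 = 428.49
Step 3: Sum of squared deviations = 2020.1
Step 4: Population variance = 2020.1 / 10 = 202.01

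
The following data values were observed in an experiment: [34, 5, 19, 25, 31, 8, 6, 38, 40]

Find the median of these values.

25

Step 1: Sort the data in ascending order: [5, 6, 8, 19, 25, 31, 34, 38, 40]
Step 2: The number of values is n = 9.
Step 3: Since n is odd, the median is the middle value at position 5: 25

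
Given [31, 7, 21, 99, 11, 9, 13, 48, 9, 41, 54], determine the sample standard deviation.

28.1241

Step 1: Compute the mean: 31.1818
Step 2: Sum of squared deviations from the mean: 7909.6364
Step 3: Sample variance = 7909.6364 / 10 = 790.9636
Step 4: Standard deviation = sqrt(790.9636) = 28.1241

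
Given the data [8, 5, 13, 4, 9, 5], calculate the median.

6.5

Step 1: Sort the data in ascending order: [4, 5, 5, 8, 9, 13]
Step 2: The number of values is n = 6.
Step 3: Since n is even, the median is the average of positions 3 and 4:
  Median = (5 + 8) / 2 = 6.5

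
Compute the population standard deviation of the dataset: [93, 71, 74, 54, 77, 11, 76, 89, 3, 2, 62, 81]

31.9195

Step 1: Compute the mean: 57.75
Step 2: Sum of squared deviations from the mean: 12226.25
Step 3: Population variance = 12226.25 / 12 = 1018.8542
Step 4: Standard deviation = sqrt(1018.8542) = 31.9195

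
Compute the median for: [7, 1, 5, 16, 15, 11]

9

Step 1: Sort the data in ascending order: [1, 5, 7, 11, 15, 16]
Step 2: The number of values is n = 6.
Step 3: Since n is even, the median is the average of positions 3 and 4:
  Median = (7 + 11) / 2 = 9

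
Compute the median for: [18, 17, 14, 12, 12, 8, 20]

14

Step 1: Sort the data in ascending order: [8, 12, 12, 14, 17, 18, 20]
Step 2: The number of values is n = 7.
Step 3: Since n is odd, the median is the middle value at position 4: 14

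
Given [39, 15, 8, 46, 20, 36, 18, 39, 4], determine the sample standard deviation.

15.2398

Step 1: Compute the mean: 25
Step 2: Sum of squared deviations from the mean: 1858
Step 3: Sample variance = 1858 / 8 = 232.25
Step 4: Standard deviation = sqrt(232.25) = 15.2398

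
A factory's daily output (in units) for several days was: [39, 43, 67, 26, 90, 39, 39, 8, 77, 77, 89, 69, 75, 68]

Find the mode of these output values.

39

Step 1: Count the frequency of each value:
  8: appears 1 time(s)
  26: appears 1 time(s)
  39: appears 3 time(s)
  43: appears 1 time(s)
  67: appears 1 time(s)
  68: appears 1 time(s)
  69: appears 1 time(s)
  75: appears 1 time(s)
  77: appears 2 time(s)
  89: appears 1 time(s)
  90: appears 1 time(s)
Step 2: The value 39 appears most frequently (3 times).
Step 3: Mode = 39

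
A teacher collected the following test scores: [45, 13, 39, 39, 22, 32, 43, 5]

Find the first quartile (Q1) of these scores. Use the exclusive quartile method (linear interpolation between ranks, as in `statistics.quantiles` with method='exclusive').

15.25

Step 1: Sort the data: [5, 13, 22, 32, 39, 39, 43, 45]
Step 2: n = 8
Step 3: Using the exclusive quartile method:
  Q1 = 15.25
  Q2 (median) = 35.5
  Q3 = 42
  IQR = Q3 - Q1 = 42 - 15.25 = 26.75
Step 4: Q1 = 15.25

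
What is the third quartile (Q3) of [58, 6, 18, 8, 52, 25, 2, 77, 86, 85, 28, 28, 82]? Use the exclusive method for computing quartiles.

79.5

Step 1: Sort the data: [2, 6, 8, 18, 25, 28, 28, 52, 58, 77, 82, 85, 86]
Step 2: n = 13
Step 3: Using the exclusive quartile method:
  Q1 = 13
  Q2 (median) = 28
  Q3 = 79.5
  IQR = Q3 - Q1 = 79.5 - 13 = 66.5
Step 4: Q3 = 79.5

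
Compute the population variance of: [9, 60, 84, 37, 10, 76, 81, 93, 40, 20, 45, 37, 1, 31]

838.2449

Step 1: Compute the mean: (9 + 60 + 84 + 37 + 10 + 76 + 81 + 93 + 40 + 20 + 45 + 37 + 1 + 31) / 14 = 44.5714
Step 2: Compute squared deviations from the mean:
  (9 - 44.5714)^2 = 1265.3265
  (60 - 44.5714)^2 = 238.0408
  (84 - 44.5714)^2 = 1554.6122
  (37 - 44.5714)^2 = 57.3265
  (10 - 44.5714)^2 = 1195.1837
  (76 - 44.5714)^2 = 987.7551
  (81 - 44.5714)^2 = 1327.0408
  (93 - 44.5714)^2 = 2345.3265
  (40 - 44.5714)^2 = 20.898
  (20 - 44.5714)^2 = 603.7551
  (45 - 44.5714)^2 = 0.1837
  (37 - 44.5714)^2 = 57.3265
  (1 - 44.5714)^2 = 1898.4694
  (31 - 44.5714)^2 = 184.1837
Step 3: Sum of squared deviations = 11735.4286
Step 4: Population variance = 11735.4286 / 14 = 838.2449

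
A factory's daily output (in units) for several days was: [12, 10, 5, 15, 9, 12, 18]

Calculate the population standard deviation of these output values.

3.8861

Step 1: Compute the mean: 11.5714
Step 2: Sum of squared deviations from the mean: 105.7143
Step 3: Population variance = 105.7143 / 7 = 15.102
Step 4: Standard deviation = sqrt(15.102) = 3.8861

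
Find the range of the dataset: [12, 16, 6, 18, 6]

12

Step 1: Identify the maximum value: max = 18
Step 2: Identify the minimum value: min = 6
Step 3: Range = max - min = 18 - 6 = 12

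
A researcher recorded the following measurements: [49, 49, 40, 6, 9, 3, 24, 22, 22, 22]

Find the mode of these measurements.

22

Step 1: Count the frequency of each value:
  3: appears 1 time(s)
  6: appears 1 time(s)
  9: appears 1 time(s)
  22: appears 3 time(s)
  24: appears 1 time(s)
  40: appears 1 time(s)
  49: appears 2 time(s)
Step 2: The value 22 appears most frequently (3 times).
Step 3: Mode = 22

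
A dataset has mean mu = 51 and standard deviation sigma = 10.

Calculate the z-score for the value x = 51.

0

Step 1: Recall the z-score formula: z = (x - mu) / sigma
Step 2: Substitute values: z = (51 - 51) / 10
Step 3: z = 0 / 10 = 0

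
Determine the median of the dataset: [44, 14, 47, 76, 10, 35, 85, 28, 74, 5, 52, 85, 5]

44

Step 1: Sort the data in ascending order: [5, 5, 10, 14, 28, 35, 44, 47, 52, 74, 76, 85, 85]
Step 2: The number of values is n = 13.
Step 3: Since n is odd, the median is the middle value at position 7: 44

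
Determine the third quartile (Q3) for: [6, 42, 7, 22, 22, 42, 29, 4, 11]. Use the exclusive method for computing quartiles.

35.5

Step 1: Sort the data: [4, 6, 7, 11, 22, 22, 29, 42, 42]
Step 2: n = 9
Step 3: Using the exclusive quartile method:
  Q1 = 6.5
  Q2 (median) = 22
  Q3 = 35.5
  IQR = Q3 - Q1 = 35.5 - 6.5 = 29
Step 4: Q3 = 35.5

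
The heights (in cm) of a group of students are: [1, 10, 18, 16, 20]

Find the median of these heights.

16

Step 1: Sort the data in ascending order: [1, 10, 16, 18, 20]
Step 2: The number of values is n = 5.
Step 3: Since n is odd, the median is the middle value at position 3: 16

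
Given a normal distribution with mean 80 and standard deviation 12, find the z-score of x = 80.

0

Step 1: Recall the z-score formula: z = (x - mu) / sigma
Step 2: Substitute values: z = (80 - 80) / 12
Step 3: z = 0 / 12 = 0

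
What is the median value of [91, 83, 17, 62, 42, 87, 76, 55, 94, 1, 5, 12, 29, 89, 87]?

62

Step 1: Sort the data in ascending order: [1, 5, 12, 17, 29, 42, 55, 62, 76, 83, 87, 87, 89, 91, 94]
Step 2: The number of values is n = 15.
Step 3: Since n is odd, the median is the middle value at position 8: 62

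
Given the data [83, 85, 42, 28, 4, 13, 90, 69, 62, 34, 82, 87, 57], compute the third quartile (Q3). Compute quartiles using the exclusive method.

84

Step 1: Sort the data: [4, 13, 28, 34, 42, 57, 62, 69, 82, 83, 85, 87, 90]
Step 2: n = 13
Step 3: Using the exclusive quartile method:
  Q1 = 31
  Q2 (median) = 62
  Q3 = 84
  IQR = Q3 - Q1 = 84 - 31 = 53
Step 4: Q3 = 84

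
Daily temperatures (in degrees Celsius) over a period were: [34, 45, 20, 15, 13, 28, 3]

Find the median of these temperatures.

20

Step 1: Sort the data in ascending order: [3, 13, 15, 20, 28, 34, 45]
Step 2: The number of values is n = 7.
Step 3: Since n is odd, the median is the middle value at position 4: 20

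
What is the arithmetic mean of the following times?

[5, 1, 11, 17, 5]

7.8

Step 1: Sum all values: 5 + 1 + 11 + 17 + 5 = 39
Step 2: Count the number of values: n = 5
Step 3: Mean = sum / n = 39 / 5 = 7.8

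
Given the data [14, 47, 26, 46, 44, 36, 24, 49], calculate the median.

40

Step 1: Sort the data in ascending order: [14, 24, 26, 36, 44, 46, 47, 49]
Step 2: The number of values is n = 8.
Step 3: Since n is even, the median is the average of positions 4 and 5:
  Median = (36 + 44) / 2 = 40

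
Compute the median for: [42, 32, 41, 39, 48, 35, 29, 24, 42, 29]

37

Step 1: Sort the data in ascending order: [24, 29, 29, 32, 35, 39, 41, 42, 42, 48]
Step 2: The number of values is n = 10.
Step 3: Since n is even, the median is the average of positions 5 and 6:
  Median = (35 + 39) / 2 = 37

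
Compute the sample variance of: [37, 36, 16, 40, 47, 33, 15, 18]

149.6429

Step 1: Compute the mean: (37 + 36 + 16 + 40 + 47 + 33 + 15 + 18) / 8 = 30.25
Step 2: Compute squared deviations from the mean:
  (37 - 30.25)^2 = 45.5625
  (36 - 30.25)^2 = 33.0625
  (16 - 30.25)^2 = 203.0625
  (40 - 30.25)^2 = 95.0625
  (47 - 30.25)^2 = 280.5625
  (33 - 30.25)^2 = 7.5625
  (15 - 30.25)^2 = 232.5625
  (18 - 30.25)^2 = 150.0625
Step 3: Sum of squared deviations = 1047.5
Step 4: Sample variance = 1047.5 / 7 = 149.6429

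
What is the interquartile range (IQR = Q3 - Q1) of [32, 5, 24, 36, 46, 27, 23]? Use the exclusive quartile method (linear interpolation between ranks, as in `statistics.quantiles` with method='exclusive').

13

Step 1: Sort the data: [5, 23, 24, 27, 32, 36, 46]
Step 2: n = 7
Step 3: Using the exclusive quartile method:
  Q1 = 23
  Q2 (median) = 27
  Q3 = 36
  IQR = Q3 - Q1 = 36 - 23 = 13
Step 4: IQR = 13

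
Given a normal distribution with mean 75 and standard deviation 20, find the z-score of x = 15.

-3

Step 1: Recall the z-score formula: z = (x - mu) / sigma
Step 2: Substitute values: z = (15 - 75) / 20
Step 3: z = -60 / 20 = -3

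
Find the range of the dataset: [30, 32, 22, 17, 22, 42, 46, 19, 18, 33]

29

Step 1: Identify the maximum value: max = 46
Step 2: Identify the minimum value: min = 17
Step 3: Range = max - min = 46 - 17 = 29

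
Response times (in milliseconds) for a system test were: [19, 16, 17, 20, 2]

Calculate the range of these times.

18

Step 1: Identify the maximum value: max = 20
Step 2: Identify the minimum value: min = 2
Step 3: Range = max - min = 20 - 2 = 18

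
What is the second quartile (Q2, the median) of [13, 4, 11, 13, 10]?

11

Step 1: Sort the data: [4, 10, 11, 13, 13]
Step 2: n = 5
Step 3: Q2 is the median. Since n is odd, it is the middle value at position 3: 11
Step 4: Q2 = 11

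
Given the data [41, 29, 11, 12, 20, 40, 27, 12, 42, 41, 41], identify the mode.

41

Step 1: Count the frequency of each value:
  11: appears 1 time(s)
  12: appears 2 time(s)
  20: appears 1 time(s)
  27: appears 1 time(s)
  29: appears 1 time(s)
  40: appears 1 time(s)
  41: appears 3 time(s)
  42: appears 1 time(s)
Step 2: The value 41 appears most frequently (3 times).
Step 3: Mode = 41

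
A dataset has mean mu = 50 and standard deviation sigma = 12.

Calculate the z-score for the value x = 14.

-3

Step 1: Recall the z-score formula: z = (x - mu) / sigma
Step 2: Substitute values: z = (14 - 50) / 12
Step 3: z = -36 / 12 = -3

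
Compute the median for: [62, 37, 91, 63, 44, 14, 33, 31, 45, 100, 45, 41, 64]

45

Step 1: Sort the data in ascending order: [14, 31, 33, 37, 41, 44, 45, 45, 62, 63, 64, 91, 100]
Step 2: The number of values is n = 13.
Step 3: Since n is odd, the median is the middle value at position 7: 45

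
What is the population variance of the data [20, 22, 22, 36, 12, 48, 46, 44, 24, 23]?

144.81

Step 1: Compute the mean: (20 + 22 + 22 + 36 + 12 + 48 + 46 + 44 + 24 + 23) / 10 = 29.7
Step 2: Compute squared deviations from the mean:
  (20 - 29.7)^2 = 94.09
  (22 - 29.7)^2 = 59.29
  (22 - 29.7)^2 = 59.29
  (36 - 29.7)^2 = 39.69
  (12 - 29.7)^2 = 313.29
  (48 - 29.7)^2 = 334.89
  (46 - 29.7)^2 = 265.69
  (44 - 29.7)^2 = 204.49
  (24 - 29.7)^2 = 32.49
  (23 - 29.7)^2 = 44.89
Step 3: Sum of squared deviations = 1448.1
Step 4: Population variance = 1448.1 / 10 = 144.81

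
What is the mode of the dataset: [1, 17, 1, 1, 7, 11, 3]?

1

Step 1: Count the frequency of each value:
  1: appears 3 time(s)
  3: appears 1 time(s)
  7: appears 1 time(s)
  11: appears 1 time(s)
  17: appears 1 time(s)
Step 2: The value 1 appears most frequently (3 times).
Step 3: Mode = 1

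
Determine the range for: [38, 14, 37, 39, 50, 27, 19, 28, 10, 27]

40

Step 1: Identify the maximum value: max = 50
Step 2: Identify the minimum value: min = 10
Step 3: Range = max - min = 50 - 10 = 40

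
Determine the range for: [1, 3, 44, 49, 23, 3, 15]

48

Step 1: Identify the maximum value: max = 49
Step 2: Identify the minimum value: min = 1
Step 3: Range = max - min = 49 - 1 = 48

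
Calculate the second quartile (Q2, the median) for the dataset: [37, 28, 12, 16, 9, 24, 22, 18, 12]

18

Step 1: Sort the data: [9, 12, 12, 16, 18, 22, 24, 28, 37]
Step 2: n = 9
Step 3: Q2 is the median. Since n is odd, it is the middle value at position 5: 18
Step 4: Q2 = 18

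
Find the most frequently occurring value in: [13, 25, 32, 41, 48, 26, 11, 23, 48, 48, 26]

48

Step 1: Count the frequency of each value:
  11: appears 1 time(s)
  13: appears 1 time(s)
  23: appears 1 time(s)
  25: appears 1 time(s)
  26: appears 2 time(s)
  32: appears 1 time(s)
  41: appears 1 time(s)
  48: appears 3 time(s)
Step 2: The value 48 appears most frequently (3 times).
Step 3: Mode = 48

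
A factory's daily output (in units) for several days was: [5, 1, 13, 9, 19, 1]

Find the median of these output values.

7

Step 1: Sort the data in ascending order: [1, 1, 5, 9, 13, 19]
Step 2: The number of values is n = 6.
Step 3: Since n is even, the median is the average of positions 3 and 4:
  Median = (5 + 9) / 2 = 7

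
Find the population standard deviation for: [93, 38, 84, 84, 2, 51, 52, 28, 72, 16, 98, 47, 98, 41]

30.0754

Step 1: Compute the mean: 57.4286
Step 2: Sum of squared deviations from the mean: 12663.4286
Step 3: Population variance = 12663.4286 / 14 = 904.5306
Step 4: Standard deviation = sqrt(904.5306) = 30.0754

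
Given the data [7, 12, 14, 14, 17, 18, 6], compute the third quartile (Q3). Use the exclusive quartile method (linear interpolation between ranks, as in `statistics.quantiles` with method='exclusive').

17

Step 1: Sort the data: [6, 7, 12, 14, 14, 17, 18]
Step 2: n = 7
Step 3: Using the exclusive quartile method:
  Q1 = 7
  Q2 (median) = 14
  Q3 = 17
  IQR = Q3 - Q1 = 17 - 7 = 10
Step 4: Q3 = 17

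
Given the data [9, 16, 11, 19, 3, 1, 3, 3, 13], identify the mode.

3

Step 1: Count the frequency of each value:
  1: appears 1 time(s)
  3: appears 3 time(s)
  9: appears 1 time(s)
  11: appears 1 time(s)
  13: appears 1 time(s)
  16: appears 1 time(s)
  19: appears 1 time(s)
Step 2: The value 3 appears most frequently (3 times).
Step 3: Mode = 3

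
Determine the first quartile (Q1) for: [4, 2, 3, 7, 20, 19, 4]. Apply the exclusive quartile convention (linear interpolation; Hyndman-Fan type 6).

3

Step 1: Sort the data: [2, 3, 4, 4, 7, 19, 20]
Step 2: n = 7
Step 3: Using the exclusive quartile method:
  Q1 = 3
  Q2 (median) = 4
  Q3 = 19
  IQR = Q3 - Q1 = 19 - 3 = 16
Step 4: Q1 = 3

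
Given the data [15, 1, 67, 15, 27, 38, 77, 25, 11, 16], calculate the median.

20.5

Step 1: Sort the data in ascending order: [1, 11, 15, 15, 16, 25, 27, 38, 67, 77]
Step 2: The number of values is n = 10.
Step 3: Since n is even, the median is the average of positions 5 and 6:
  Median = (16 + 25) / 2 = 20.5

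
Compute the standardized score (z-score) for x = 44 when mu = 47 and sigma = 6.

-0.5

Step 1: Recall the z-score formula: z = (x - mu) / sigma
Step 2: Substitute values: z = (44 - 47) / 6
Step 3: z = -3 / 6 = -0.5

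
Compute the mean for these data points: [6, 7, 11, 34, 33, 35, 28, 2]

19.5

Step 1: Sum all values: 6 + 7 + 11 + 34 + 33 + 35 + 28 + 2 = 156
Step 2: Count the number of values: n = 8
Step 3: Mean = sum / n = 156 / 8 = 19.5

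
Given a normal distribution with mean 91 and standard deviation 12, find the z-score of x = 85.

-0.5

Step 1: Recall the z-score formula: z = (x - mu) / sigma
Step 2: Substitute values: z = (85 - 91) / 12
Step 3: z = -6 / 12 = -0.5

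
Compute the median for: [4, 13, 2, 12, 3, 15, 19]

12

Step 1: Sort the data in ascending order: [2, 3, 4, 12, 13, 15, 19]
Step 2: The number of values is n = 7.
Step 3: Since n is odd, the median is the middle value at position 4: 12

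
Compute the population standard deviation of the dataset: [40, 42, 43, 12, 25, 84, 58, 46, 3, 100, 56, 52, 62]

25.3513

Step 1: Compute the mean: 47.9231
Step 2: Sum of squared deviations from the mean: 8354.9231
Step 3: Population variance = 8354.9231 / 13 = 642.6864
Step 4: Standard deviation = sqrt(642.6864) = 25.3513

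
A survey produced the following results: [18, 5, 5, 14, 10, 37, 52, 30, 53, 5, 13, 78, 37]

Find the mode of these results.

5

Step 1: Count the frequency of each value:
  5: appears 3 time(s)
  10: appears 1 time(s)
  13: appears 1 time(s)
  14: appears 1 time(s)
  18: appears 1 time(s)
  30: appears 1 time(s)
  37: appears 2 time(s)
  52: appears 1 time(s)
  53: appears 1 time(s)
  78: appears 1 time(s)
Step 2: The value 5 appears most frequently (3 times).
Step 3: Mode = 5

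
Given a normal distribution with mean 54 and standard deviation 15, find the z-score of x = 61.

0.4667

Step 1: Recall the z-score formula: z = (x - mu) / sigma
Step 2: Substitute values: z = (61 - 54) / 15
Step 3: z = 7 / 15 = 0.4667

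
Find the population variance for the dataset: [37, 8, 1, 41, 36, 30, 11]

227.102

Step 1: Compute the mean: (37 + 8 + 1 + 41 + 36 + 30 + 11) / 7 = 23.4286
Step 2: Compute squared deviations from the mean:
  (37 - 23.4286)^2 = 184.1837
  (8 - 23.4286)^2 = 238.0408
  (1 - 23.4286)^2 = 503.0408
  (41 - 23.4286)^2 = 308.7551
  (36 - 23.4286)^2 = 158.0408
  (30 - 23.4286)^2 = 43.1837
  (11 - 23.4286)^2 = 154.4694
Step 3: Sum of squared deviations = 1589.7143
Step 4: Population variance = 1589.7143 / 7 = 227.102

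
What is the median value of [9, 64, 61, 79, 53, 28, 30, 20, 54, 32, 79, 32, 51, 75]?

52

Step 1: Sort the data in ascending order: [9, 20, 28, 30, 32, 32, 51, 53, 54, 61, 64, 75, 79, 79]
Step 2: The number of values is n = 14.
Step 3: Since n is even, the median is the average of positions 7 and 8:
  Median = (51 + 53) / 2 = 52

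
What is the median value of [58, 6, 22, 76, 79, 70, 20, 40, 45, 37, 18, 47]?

42.5

Step 1: Sort the data in ascending order: [6, 18, 20, 22, 37, 40, 45, 47, 58, 70, 76, 79]
Step 2: The number of values is n = 12.
Step 3: Since n is even, the median is the average of positions 6 and 7:
  Median = (40 + 45) / 2 = 42.5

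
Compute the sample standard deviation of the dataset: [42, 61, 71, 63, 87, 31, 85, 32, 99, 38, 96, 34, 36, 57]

24.7937

Step 1: Compute the mean: 59.4286
Step 2: Sum of squared deviations from the mean: 7991.4286
Step 3: Sample variance = 7991.4286 / 13 = 614.7253
Step 4: Standard deviation = sqrt(614.7253) = 24.7937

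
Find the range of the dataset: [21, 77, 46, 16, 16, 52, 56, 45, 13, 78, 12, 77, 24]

66

Step 1: Identify the maximum value: max = 78
Step 2: Identify the minimum value: min = 12
Step 3: Range = max - min = 78 - 12 = 66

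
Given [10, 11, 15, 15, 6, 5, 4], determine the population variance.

17.9592

Step 1: Compute the mean: (10 + 11 + 15 + 15 + 6 + 5 + 4) / 7 = 9.4286
Step 2: Compute squared deviations from the mean:
  (10 - 9.4286)^2 = 0.3265
  (11 - 9.4286)^2 = 2.4694
  (15 - 9.4286)^2 = 31.0408
  (15 - 9.4286)^2 = 31.0408
  (6 - 9.4286)^2 = 11.7551
  (5 - 9.4286)^2 = 19.6122
  (4 - 9.4286)^2 = 29.4694
Step 3: Sum of squared deviations = 125.7143
Step 4: Population variance = 125.7143 / 7 = 17.9592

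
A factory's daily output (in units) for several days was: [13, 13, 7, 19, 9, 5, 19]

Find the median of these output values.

13

Step 1: Sort the data in ascending order: [5, 7, 9, 13, 13, 19, 19]
Step 2: The number of values is n = 7.
Step 3: Since n is odd, the median is the middle value at position 4: 13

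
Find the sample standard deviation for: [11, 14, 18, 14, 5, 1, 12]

5.8228

Step 1: Compute the mean: 10.7143
Step 2: Sum of squared deviations from the mean: 203.4286
Step 3: Sample variance = 203.4286 / 6 = 33.9048
Step 4: Standard deviation = sqrt(33.9048) = 5.8228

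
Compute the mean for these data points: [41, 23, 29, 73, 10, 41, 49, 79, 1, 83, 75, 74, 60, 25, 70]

48.8667

Step 1: Sum all values: 41 + 23 + 29 + 73 + 10 + 41 + 49 + 79 + 1 + 83 + 75 + 74 + 60 + 25 + 70 = 733
Step 2: Count the number of values: n = 15
Step 3: Mean = sum / n = 733 / 15 = 48.8667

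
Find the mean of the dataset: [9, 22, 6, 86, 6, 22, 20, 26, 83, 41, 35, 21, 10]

29.7692

Step 1: Sum all values: 9 + 22 + 6 + 86 + 6 + 22 + 20 + 26 + 83 + 41 + 35 + 21 + 10 = 387
Step 2: Count the number of values: n = 13
Step 3: Mean = sum / n = 387 / 13 = 29.7692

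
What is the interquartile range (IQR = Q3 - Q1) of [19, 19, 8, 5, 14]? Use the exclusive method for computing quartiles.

12.5

Step 1: Sort the data: [5, 8, 14, 19, 19]
Step 2: n = 5
Step 3: Using the exclusive quartile method:
  Q1 = 6.5
  Q2 (median) = 14
  Q3 = 19
  IQR = Q3 - Q1 = 19 - 6.5 = 12.5
Step 4: IQR = 12.5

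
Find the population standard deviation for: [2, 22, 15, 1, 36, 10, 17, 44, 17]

13.4807

Step 1: Compute the mean: 18.2222
Step 2: Sum of squared deviations from the mean: 1635.5556
Step 3: Population variance = 1635.5556 / 9 = 181.7284
Step 4: Standard deviation = sqrt(181.7284) = 13.4807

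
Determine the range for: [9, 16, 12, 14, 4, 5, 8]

12

Step 1: Identify the maximum value: max = 16
Step 2: Identify the minimum value: min = 4
Step 3: Range = max - min = 16 - 4 = 12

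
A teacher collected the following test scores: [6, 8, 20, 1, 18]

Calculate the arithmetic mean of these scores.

10.6

Step 1: Sum all values: 6 + 8 + 20 + 1 + 18 = 53
Step 2: Count the number of values: n = 5
Step 3: Mean = sum / n = 53 / 5 = 10.6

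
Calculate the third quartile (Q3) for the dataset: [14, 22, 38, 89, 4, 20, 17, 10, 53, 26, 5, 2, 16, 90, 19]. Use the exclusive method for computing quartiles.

38

Step 1: Sort the data: [2, 4, 5, 10, 14, 16, 17, 19, 20, 22, 26, 38, 53, 89, 90]
Step 2: n = 15
Step 3: Using the exclusive quartile method:
  Q1 = 10
  Q2 (median) = 19
  Q3 = 38
  IQR = Q3 - Q1 = 38 - 10 = 28
Step 4: Q3 = 38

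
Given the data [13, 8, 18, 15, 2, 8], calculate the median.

10.5

Step 1: Sort the data in ascending order: [2, 8, 8, 13, 15, 18]
Step 2: The number of values is n = 6.
Step 3: Since n is even, the median is the average of positions 3 and 4:
  Median = (8 + 13) / 2 = 10.5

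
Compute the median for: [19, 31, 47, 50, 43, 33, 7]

33

Step 1: Sort the data in ascending order: [7, 19, 31, 33, 43, 47, 50]
Step 2: The number of values is n = 7.
Step 3: Since n is odd, the median is the middle value at position 4: 33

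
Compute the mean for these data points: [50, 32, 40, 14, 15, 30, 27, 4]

26.5

Step 1: Sum all values: 50 + 32 + 40 + 14 + 15 + 30 + 27 + 4 = 212
Step 2: Count the number of values: n = 8
Step 3: Mean = sum / n = 212 / 8 = 26.5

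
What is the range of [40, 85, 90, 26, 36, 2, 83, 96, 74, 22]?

94

Step 1: Identify the maximum value: max = 96
Step 2: Identify the minimum value: min = 2
Step 3: Range = max - min = 96 - 2 = 94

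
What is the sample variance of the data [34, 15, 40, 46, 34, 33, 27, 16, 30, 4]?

162.1

Step 1: Compute the mean: (34 + 15 + 40 + 46 + 34 + 33 + 27 + 16 + 30 + 4) / 10 = 27.9
Step 2: Compute squared deviations from the mean:
  (34 - 27.9)^2 = 37.21
  (15 - 27.9)^2 = 166.41
  (40 - 27.9)^2 = 146.41
  (46 - 27.9)^2 = 327.61
  (34 - 27.9)^2 = 37.21
  (33 - 27.9)^2 = 26.01
  (27 - 27.9)^2 = 0.81
  (16 - 27.9)^2 = 141.61
  (30 - 27.9)^2 = 4.41
  (4 - 27.9)^2 = 571.21
Step 3: Sum of squared deviations = 1458.9
Step 4: Sample variance = 1458.9 / 9 = 162.1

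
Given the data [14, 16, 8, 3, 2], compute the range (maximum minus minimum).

14

Step 1: Identify the maximum value: max = 16
Step 2: Identify the minimum value: min = 2
Step 3: Range = max - min = 16 - 2 = 14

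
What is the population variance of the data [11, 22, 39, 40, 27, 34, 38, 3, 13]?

167.5062

Step 1: Compute the mean: (11 + 22 + 39 + 40 + 27 + 34 + 38 + 3 + 13) / 9 = 25.2222
Step 2: Compute squared deviations from the mean:
  (11 - 25.2222)^2 = 202.2716
  (22 - 25.2222)^2 = 10.3827
  (39 - 25.2222)^2 = 189.8272
  (40 - 25.2222)^2 = 218.3827
  (27 - 25.2222)^2 = 3.1605
  (34 - 25.2222)^2 = 77.0494
  (38 - 25.2222)^2 = 163.2716
  (3 - 25.2222)^2 = 493.8272
  (13 - 25.2222)^2 = 149.3827
Step 3: Sum of squared deviations = 1507.5556
Step 4: Population variance = 1507.5556 / 9 = 167.5062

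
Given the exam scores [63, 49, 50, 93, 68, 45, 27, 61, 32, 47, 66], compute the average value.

54.6364

Step 1: Sum all values: 63 + 49 + 50 + 93 + 68 + 45 + 27 + 61 + 32 + 47 + 66 = 601
Step 2: Count the number of values: n = 11
Step 3: Mean = sum / n = 601 / 11 = 54.6364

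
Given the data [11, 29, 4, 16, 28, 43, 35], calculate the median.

28

Step 1: Sort the data in ascending order: [4, 11, 16, 28, 29, 35, 43]
Step 2: The number of values is n = 7.
Step 3: Since n is odd, the median is the middle value at position 4: 28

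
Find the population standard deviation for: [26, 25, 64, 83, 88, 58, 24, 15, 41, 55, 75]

24.5404

Step 1: Compute the mean: 50.3636
Step 2: Sum of squared deviations from the mean: 6624.5455
Step 3: Population variance = 6624.5455 / 11 = 602.2314
Step 4: Standard deviation = sqrt(602.2314) = 24.5404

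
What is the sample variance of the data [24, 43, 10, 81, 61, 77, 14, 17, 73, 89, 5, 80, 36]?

964.0769

Step 1: Compute the mean: (24 + 43 + 10 + 81 + 61 + 77 + 14 + 17 + 73 + 89 + 5 + 80 + 36) / 13 = 46.9231
Step 2: Compute squared deviations from the mean:
  (24 - 46.9231)^2 = 525.4675
  (43 - 46.9231)^2 = 15.3905
  (10 - 46.9231)^2 = 1363.3136
  (81 - 46.9231)^2 = 1161.2367
  (61 - 46.9231)^2 = 198.1598
  (77 - 46.9231)^2 = 904.6213
  (14 - 46.9231)^2 = 1083.929
  (17 - 46.9231)^2 = 895.3905
  (73 - 46.9231)^2 = 680.0059
  (89 - 46.9231)^2 = 1770.4675
  (5 - 46.9231)^2 = 1757.5444
  (80 - 46.9231)^2 = 1094.0828
  (36 - 46.9231)^2 = 119.3136
Step 3: Sum of squared deviations = 11568.9231
Step 4: Sample variance = 11568.9231 / 12 = 964.0769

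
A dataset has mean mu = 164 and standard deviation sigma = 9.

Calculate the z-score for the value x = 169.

0.5556

Step 1: Recall the z-score formula: z = (x - mu) / sigma
Step 2: Substitute values: z = (169 - 164) / 9
Step 3: z = 5 / 9 = 0.5556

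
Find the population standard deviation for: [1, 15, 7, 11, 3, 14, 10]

4.9198

Step 1: Compute the mean: 8.7143
Step 2: Sum of squared deviations from the mean: 169.4286
Step 3: Population variance = 169.4286 / 7 = 24.2041
Step 4: Standard deviation = sqrt(24.2041) = 4.9198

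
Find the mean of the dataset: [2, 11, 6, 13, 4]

7.2

Step 1: Sum all values: 2 + 11 + 6 + 13 + 4 = 36
Step 2: Count the number of values: n = 5
Step 3: Mean = sum / n = 36 / 5 = 7.2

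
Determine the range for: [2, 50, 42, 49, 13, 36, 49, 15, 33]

48

Step 1: Identify the maximum value: max = 50
Step 2: Identify the minimum value: min = 2
Step 3: Range = max - min = 50 - 2 = 48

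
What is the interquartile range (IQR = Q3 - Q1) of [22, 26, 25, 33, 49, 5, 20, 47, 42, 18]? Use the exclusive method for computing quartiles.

23.75

Step 1: Sort the data: [5, 18, 20, 22, 25, 26, 33, 42, 47, 49]
Step 2: n = 10
Step 3: Using the exclusive quartile method:
  Q1 = 19.5
  Q2 (median) = 25.5
  Q3 = 43.25
  IQR = Q3 - Q1 = 43.25 - 19.5 = 23.75
Step 4: IQR = 23.75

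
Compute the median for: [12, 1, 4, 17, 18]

12

Step 1: Sort the data in ascending order: [1, 4, 12, 17, 18]
Step 2: The number of values is n = 5.
Step 3: Since n is odd, the median is the middle value at position 3: 12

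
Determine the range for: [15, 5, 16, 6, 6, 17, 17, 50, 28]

45

Step 1: Identify the maximum value: max = 50
Step 2: Identify the minimum value: min = 5
Step 3: Range = max - min = 50 - 5 = 45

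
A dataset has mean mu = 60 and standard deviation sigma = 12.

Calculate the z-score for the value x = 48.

-1

Step 1: Recall the z-score formula: z = (x - mu) / sigma
Step 2: Substitute values: z = (48 - 60) / 12
Step 3: z = -12 / 12 = -1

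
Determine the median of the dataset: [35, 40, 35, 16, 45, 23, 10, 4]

29

Step 1: Sort the data in ascending order: [4, 10, 16, 23, 35, 35, 40, 45]
Step 2: The number of values is n = 8.
Step 3: Since n is even, the median is the average of positions 4 and 5:
  Median = (23 + 35) / 2 = 29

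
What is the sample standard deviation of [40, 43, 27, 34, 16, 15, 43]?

12.0752

Step 1: Compute the mean: 31.1429
Step 2: Sum of squared deviations from the mean: 874.8571
Step 3: Sample variance = 874.8571 / 6 = 145.8095
Step 4: Standard deviation = sqrt(145.8095) = 12.0752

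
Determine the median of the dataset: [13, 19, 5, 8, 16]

13

Step 1: Sort the data in ascending order: [5, 8, 13, 16, 19]
Step 2: The number of values is n = 5.
Step 3: Since n is odd, the median is the middle value at position 3: 13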